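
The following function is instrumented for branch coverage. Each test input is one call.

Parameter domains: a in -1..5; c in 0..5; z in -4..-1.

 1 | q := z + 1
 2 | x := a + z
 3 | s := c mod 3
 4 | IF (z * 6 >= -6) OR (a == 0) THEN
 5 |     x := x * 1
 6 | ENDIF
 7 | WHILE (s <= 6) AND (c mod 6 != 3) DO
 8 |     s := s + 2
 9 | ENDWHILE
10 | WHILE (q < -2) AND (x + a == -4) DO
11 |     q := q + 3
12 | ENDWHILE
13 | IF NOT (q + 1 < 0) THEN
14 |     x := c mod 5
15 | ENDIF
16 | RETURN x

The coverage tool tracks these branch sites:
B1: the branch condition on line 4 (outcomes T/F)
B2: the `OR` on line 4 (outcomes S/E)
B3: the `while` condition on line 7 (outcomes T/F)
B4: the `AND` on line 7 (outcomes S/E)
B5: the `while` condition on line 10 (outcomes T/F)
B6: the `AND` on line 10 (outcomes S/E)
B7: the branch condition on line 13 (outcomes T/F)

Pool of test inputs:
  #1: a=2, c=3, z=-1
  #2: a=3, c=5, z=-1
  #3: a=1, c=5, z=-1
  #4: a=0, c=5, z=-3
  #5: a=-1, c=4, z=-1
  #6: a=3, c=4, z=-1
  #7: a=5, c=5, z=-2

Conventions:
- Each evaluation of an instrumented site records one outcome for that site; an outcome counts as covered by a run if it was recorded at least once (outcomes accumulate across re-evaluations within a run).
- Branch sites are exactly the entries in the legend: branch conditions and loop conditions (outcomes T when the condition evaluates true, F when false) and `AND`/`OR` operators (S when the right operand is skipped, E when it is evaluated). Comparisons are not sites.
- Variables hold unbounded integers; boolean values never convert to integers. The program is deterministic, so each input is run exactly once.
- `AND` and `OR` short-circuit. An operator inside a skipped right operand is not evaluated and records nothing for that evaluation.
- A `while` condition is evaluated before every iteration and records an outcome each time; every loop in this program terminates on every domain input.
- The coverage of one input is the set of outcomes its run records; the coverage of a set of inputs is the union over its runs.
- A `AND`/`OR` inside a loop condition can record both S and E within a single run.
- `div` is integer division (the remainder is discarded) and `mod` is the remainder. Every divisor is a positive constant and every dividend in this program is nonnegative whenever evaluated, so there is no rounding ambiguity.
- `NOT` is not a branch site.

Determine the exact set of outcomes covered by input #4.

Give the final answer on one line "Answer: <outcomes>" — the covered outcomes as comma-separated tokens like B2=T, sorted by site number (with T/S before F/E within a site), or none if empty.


Running input #4 (a=0, c=5, z=-3), event by event:
  B2->E, B1->T, B4->E, B3->T, B4->E, B3->T, B4->E, B3->T, B4->S, B3->F
  B6->S, B5->F, B7->F
collecting distinct outcomes: B1=T, B2=E, B3=T, B3=F, B4=S, B4=E, B5=F, B6=S, B7=F
Answer: B1=T, B2=E, B3=T, B3=F, B4=S, B4=E, B5=F, B6=S, B7=F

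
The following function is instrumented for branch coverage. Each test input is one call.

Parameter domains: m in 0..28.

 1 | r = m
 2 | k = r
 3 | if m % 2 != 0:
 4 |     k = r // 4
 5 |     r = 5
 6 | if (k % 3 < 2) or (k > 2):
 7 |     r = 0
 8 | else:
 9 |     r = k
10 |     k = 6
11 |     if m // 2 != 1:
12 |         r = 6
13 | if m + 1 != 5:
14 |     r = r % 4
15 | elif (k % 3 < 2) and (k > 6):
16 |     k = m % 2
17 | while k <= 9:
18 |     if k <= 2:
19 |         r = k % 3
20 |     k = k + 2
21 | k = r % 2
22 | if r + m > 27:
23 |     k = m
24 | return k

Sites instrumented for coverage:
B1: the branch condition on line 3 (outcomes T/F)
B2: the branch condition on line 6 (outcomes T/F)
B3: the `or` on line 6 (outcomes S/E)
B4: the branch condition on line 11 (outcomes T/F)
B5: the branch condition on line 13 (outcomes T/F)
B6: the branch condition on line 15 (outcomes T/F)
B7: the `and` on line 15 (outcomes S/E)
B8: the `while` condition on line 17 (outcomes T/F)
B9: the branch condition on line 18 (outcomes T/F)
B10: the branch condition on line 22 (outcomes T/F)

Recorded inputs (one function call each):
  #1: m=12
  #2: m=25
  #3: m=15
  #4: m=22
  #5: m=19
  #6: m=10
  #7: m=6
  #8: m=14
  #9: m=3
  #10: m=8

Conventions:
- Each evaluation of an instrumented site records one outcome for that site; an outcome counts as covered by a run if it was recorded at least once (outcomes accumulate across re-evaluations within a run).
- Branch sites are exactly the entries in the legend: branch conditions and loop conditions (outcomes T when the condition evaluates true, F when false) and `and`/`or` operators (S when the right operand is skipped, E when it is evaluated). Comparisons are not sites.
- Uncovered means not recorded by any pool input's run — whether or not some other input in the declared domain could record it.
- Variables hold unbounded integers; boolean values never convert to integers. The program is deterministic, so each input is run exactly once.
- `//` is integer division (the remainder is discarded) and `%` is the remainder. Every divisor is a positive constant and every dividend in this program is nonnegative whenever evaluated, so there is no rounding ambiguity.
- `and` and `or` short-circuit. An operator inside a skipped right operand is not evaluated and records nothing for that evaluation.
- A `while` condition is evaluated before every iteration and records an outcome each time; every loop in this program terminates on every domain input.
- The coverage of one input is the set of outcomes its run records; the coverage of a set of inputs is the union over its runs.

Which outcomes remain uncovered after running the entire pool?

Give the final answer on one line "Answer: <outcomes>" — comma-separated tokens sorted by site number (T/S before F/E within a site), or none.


input #1, m=12: outcomes B1=F, B2=T, B3=S, B5=T, B8=F, B10=F
input #2, m=25: outcomes B1=T, B2=T, B3=S, B5=T, B8=T, B8=F, B9=F, B10=F
input #3, m=15: outcomes B1=T, B2=T, B3=S, B5=T, B8=T, B8=F, B9=F, B10=F
input #4, m=22: outcomes B1=F, B2=T, B3=S, B5=T, B8=F, B10=F
input #5, m=19: outcomes B1=T, B2=T, B3=S, B5=T, B8=T, B8=F, B9=F, B10=F
input #6, m=10: outcomes B1=F, B2=T, B3=S, B5=T, B8=F, B10=F
input #7, m=6: outcomes B1=F, B2=T, B3=S, B5=T, B8=T, B8=F, B9=F, B10=F
input #8, m=14: outcomes B1=F, B2=T, B3=E, B5=T, B8=F, B10=F
input #9, m=3: outcomes B1=T, B2=T, B3=S, B5=T, B8=T, B8=F, B9=T, B9=F, B10=F
input #10, m=8: outcomes B1=F, B2=T, B3=E, B5=T, B8=T, B8=F, B9=F, B10=F
union over the pool: B1=T, B1=F, B2=T, B3=S, B3=E, B5=T, B8=T, B8=F, B9=T, B9=F, B10=F
uncovered (9 of 20): B2=F, B4=T, B4=F, B5=F, B6=T, B6=F, B7=S, B7=E, B10=T
Answer: B2=F, B4=T, B4=F, B5=F, B6=T, B6=F, B7=S, B7=E, B10=T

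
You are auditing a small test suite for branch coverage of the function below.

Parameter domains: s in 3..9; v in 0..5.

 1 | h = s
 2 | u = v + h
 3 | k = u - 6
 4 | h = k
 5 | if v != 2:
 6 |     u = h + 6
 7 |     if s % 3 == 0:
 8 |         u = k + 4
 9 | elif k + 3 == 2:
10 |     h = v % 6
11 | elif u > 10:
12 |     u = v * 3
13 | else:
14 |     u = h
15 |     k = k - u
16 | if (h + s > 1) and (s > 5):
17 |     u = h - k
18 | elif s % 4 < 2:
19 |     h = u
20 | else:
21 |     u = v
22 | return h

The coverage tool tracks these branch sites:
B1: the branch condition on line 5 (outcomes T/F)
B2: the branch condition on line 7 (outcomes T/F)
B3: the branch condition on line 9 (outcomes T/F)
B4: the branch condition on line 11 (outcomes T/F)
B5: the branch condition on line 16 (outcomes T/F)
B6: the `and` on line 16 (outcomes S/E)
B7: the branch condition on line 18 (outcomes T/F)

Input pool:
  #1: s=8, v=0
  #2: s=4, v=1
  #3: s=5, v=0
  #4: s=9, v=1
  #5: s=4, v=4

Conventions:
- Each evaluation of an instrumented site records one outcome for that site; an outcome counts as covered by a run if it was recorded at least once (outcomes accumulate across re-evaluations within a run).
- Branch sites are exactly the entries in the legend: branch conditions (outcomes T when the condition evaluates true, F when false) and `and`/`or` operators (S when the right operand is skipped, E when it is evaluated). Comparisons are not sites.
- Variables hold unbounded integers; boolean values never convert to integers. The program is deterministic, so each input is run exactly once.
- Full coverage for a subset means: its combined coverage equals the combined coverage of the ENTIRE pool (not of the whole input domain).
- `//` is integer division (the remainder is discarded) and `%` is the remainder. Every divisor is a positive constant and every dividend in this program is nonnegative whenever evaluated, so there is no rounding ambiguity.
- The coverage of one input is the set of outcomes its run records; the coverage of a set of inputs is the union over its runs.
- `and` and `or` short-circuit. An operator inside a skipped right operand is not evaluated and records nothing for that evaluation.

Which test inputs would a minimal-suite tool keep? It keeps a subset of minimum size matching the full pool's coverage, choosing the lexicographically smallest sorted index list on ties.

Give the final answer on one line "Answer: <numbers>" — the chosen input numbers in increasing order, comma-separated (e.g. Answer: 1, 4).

#1 (s=8, v=0) -> B1->T, B2->F, B6->E, B5->T; covered: B1=T, B2=F, B5=T, B6=E
#2 (s=4, v=1) -> B1->T, B2->F, B6->E, B5->F, B7->T; covered: B1=T, B2=F, B5=F, B6=E, B7=T
#3 (s=5, v=0) -> B1->T, B2->F, B6->E, B5->F, B7->T; covered: B1=T, B2=F, B5=F, B6=E, B7=T
#4 (s=9, v=1) -> B1->T, B2->T, B6->E, B5->T; covered: B1=T, B2=T, B5=T, B6=E
#5 (s=4, v=4) -> B1->T, B2->F, B6->E, B5->F, B7->T; covered: B1=T, B2=F, B5=F, B6=E, B7=T
pool-wide coverage (7 outcomes): B1=T, B2=T, B2=F, B5=T, B5=F, B6=E, B7=T
no size-1 subset reaches all 7 outcomes (best union: 5/7)
the canonical winner is {2, 4}: size 2, full 7-outcome coverage, earliest index list among size-2 covers

Answer: 2, 4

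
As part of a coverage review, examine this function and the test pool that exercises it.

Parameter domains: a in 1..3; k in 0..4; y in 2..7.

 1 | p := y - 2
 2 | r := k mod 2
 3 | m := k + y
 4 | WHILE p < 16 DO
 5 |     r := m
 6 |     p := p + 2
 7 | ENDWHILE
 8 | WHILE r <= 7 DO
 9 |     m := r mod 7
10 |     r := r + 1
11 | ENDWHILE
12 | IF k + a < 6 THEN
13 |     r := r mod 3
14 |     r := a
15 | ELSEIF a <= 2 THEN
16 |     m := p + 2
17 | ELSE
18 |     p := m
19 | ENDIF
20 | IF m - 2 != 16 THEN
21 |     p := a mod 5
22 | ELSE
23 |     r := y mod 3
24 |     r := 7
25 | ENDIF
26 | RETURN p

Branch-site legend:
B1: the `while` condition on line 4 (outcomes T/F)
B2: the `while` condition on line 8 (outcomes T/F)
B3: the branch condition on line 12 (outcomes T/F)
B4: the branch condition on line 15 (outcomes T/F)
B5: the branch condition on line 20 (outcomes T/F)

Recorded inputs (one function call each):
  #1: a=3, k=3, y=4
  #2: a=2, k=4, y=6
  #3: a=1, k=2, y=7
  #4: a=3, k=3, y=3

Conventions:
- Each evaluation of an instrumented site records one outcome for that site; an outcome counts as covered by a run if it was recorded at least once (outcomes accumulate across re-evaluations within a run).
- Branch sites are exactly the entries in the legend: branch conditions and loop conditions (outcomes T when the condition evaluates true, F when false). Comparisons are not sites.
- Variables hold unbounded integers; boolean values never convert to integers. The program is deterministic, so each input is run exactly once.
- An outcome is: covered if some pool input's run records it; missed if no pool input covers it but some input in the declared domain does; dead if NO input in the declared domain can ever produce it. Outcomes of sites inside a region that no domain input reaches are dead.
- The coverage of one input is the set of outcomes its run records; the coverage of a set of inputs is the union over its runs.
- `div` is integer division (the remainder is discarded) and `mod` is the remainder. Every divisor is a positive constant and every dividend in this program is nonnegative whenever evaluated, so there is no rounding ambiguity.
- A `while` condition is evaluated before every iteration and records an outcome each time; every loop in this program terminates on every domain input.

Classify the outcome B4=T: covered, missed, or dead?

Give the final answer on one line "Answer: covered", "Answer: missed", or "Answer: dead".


B4=T is recorded by pool input(s) 2 -> covered
Answer: covered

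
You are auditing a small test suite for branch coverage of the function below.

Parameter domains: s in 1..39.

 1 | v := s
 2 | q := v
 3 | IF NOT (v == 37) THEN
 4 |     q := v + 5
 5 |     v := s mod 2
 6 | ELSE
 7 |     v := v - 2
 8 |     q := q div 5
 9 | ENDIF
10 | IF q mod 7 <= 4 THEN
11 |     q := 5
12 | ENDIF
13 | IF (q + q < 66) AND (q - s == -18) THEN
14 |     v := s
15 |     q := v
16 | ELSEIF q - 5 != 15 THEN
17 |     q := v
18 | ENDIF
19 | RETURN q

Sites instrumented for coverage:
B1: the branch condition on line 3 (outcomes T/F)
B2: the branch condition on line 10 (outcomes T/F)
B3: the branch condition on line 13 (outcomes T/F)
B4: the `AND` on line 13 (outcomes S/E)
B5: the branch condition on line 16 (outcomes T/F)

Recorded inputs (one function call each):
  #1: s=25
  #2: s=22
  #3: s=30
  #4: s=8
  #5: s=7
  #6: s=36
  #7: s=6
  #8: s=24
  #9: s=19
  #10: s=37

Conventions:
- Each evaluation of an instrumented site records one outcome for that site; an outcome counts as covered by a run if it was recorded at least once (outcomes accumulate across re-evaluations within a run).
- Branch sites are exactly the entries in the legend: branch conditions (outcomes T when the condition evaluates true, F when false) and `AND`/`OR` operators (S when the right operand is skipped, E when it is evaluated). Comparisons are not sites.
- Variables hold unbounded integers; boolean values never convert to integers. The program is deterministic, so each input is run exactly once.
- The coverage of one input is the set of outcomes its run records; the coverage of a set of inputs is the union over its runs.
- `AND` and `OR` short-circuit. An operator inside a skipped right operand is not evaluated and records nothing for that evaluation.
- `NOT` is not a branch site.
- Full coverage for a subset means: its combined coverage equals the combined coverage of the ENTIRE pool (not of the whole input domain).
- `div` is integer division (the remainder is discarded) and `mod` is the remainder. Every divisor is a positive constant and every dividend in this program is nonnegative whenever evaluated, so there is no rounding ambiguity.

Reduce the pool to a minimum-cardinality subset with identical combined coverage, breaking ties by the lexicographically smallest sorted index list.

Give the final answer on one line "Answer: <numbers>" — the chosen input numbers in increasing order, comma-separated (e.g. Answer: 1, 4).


test 1 (s=25) hits B1=T, B2=T, B3=F, B4=E, B5=T
test 2 (s=22) hits B1=T, B2=F, B3=F, B4=E, B5=T
test 3 (s=30) hits B1=T, B2=T, B3=F, B4=E, B5=T
test 4 (s=8) hits B1=T, B2=F, B3=F, B4=E, B5=T
test 5 (s=7) hits B1=T, B2=F, B3=F, B4=E, B5=T
test 6 (s=36) hits B1=T, B2=F, B3=F, B4=S, B5=T
test 7 (s=6) hits B1=T, B2=T, B3=F, B4=E, B5=T
test 8 (s=24) hits B1=T, B2=T, B3=F, B4=E, B5=T
test 9 (s=19) hits B1=T, B2=T, B3=F, B4=E, B5=T
test 10 (s=37) hits B1=F, B2=T, B3=F, B4=E, B5=T
the full pool covers 8 outcomes: B1=T, B1=F, B2=T, B2=F, B3=F, B4=S, B4=E, B5=T
size 1 is not enough: best union over all size-1 subsets is 5/8
the canonical winner is {6, 10}: size 2, full 8-outcome coverage, earliest index list among size-2 covers
Answer: 6, 10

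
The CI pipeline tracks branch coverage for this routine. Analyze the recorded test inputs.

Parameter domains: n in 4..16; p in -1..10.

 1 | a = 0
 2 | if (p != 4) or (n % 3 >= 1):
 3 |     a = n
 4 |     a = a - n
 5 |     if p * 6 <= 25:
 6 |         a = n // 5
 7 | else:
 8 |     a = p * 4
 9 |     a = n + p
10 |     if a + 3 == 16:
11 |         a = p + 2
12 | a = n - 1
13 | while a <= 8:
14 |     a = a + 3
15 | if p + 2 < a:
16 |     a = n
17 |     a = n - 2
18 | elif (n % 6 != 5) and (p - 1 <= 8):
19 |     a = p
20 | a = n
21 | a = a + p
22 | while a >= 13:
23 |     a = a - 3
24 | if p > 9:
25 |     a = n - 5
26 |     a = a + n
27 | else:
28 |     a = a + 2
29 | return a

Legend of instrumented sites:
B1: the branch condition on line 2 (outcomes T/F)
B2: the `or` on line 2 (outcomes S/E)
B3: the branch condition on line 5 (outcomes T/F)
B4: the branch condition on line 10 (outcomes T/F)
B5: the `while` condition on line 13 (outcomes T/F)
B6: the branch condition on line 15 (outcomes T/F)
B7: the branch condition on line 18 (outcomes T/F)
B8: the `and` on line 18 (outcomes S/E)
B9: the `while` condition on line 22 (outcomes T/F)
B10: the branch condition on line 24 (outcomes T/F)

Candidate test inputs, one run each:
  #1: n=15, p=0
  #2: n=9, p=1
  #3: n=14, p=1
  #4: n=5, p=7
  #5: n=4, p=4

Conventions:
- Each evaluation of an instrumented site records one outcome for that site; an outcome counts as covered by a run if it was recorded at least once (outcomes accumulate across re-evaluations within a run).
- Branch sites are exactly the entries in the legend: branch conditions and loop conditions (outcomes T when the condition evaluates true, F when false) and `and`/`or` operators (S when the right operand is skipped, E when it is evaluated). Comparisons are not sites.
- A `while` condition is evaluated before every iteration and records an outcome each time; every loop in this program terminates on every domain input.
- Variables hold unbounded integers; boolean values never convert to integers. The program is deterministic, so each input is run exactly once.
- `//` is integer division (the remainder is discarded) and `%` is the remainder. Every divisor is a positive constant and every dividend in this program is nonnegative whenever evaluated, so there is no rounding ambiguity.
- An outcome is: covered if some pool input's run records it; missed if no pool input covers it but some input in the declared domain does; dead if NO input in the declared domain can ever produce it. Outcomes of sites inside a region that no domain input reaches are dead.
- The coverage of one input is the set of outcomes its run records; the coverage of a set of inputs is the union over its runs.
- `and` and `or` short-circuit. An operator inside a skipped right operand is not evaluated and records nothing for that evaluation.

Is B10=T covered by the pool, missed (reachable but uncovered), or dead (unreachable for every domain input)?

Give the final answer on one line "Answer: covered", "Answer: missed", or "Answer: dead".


no pool input records B10=T
but domain input (n=4, p=10) does record it -> reachable, so missed
Answer: missed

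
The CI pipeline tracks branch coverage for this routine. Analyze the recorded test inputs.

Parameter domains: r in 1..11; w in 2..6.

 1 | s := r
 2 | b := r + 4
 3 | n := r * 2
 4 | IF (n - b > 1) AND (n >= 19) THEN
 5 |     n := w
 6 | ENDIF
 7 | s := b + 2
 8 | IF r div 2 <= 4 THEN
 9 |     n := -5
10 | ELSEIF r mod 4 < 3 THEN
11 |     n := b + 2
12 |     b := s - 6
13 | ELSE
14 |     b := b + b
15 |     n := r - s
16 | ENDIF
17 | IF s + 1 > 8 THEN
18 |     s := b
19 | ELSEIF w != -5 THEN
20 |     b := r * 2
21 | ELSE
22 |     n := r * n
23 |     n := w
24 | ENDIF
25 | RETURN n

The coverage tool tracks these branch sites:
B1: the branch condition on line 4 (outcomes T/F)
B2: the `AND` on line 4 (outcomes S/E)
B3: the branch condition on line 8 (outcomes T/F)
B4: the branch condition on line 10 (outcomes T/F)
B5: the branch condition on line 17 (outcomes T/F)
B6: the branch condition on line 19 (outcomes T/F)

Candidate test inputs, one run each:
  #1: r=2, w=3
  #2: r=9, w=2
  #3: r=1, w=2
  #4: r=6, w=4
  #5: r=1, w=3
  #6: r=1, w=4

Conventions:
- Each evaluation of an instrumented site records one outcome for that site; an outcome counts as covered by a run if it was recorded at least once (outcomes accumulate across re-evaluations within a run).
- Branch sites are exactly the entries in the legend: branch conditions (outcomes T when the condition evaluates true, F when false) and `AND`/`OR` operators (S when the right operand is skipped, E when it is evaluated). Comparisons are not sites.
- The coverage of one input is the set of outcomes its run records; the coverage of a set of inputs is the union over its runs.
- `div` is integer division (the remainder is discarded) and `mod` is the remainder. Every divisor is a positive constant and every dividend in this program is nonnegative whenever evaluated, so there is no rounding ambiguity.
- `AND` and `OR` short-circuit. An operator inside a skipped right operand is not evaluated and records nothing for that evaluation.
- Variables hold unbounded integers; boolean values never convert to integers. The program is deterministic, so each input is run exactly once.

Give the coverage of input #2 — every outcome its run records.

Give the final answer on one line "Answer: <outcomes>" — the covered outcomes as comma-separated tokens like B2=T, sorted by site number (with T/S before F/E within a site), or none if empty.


Event log for input #2 (r=9, w=2):
  B2->E, B1->F, B3->T, B5->T
deduplicating events, the covered set is: B1=F, B2=E, B3=T, B5=T
Answer: B1=F, B2=E, B3=T, B5=T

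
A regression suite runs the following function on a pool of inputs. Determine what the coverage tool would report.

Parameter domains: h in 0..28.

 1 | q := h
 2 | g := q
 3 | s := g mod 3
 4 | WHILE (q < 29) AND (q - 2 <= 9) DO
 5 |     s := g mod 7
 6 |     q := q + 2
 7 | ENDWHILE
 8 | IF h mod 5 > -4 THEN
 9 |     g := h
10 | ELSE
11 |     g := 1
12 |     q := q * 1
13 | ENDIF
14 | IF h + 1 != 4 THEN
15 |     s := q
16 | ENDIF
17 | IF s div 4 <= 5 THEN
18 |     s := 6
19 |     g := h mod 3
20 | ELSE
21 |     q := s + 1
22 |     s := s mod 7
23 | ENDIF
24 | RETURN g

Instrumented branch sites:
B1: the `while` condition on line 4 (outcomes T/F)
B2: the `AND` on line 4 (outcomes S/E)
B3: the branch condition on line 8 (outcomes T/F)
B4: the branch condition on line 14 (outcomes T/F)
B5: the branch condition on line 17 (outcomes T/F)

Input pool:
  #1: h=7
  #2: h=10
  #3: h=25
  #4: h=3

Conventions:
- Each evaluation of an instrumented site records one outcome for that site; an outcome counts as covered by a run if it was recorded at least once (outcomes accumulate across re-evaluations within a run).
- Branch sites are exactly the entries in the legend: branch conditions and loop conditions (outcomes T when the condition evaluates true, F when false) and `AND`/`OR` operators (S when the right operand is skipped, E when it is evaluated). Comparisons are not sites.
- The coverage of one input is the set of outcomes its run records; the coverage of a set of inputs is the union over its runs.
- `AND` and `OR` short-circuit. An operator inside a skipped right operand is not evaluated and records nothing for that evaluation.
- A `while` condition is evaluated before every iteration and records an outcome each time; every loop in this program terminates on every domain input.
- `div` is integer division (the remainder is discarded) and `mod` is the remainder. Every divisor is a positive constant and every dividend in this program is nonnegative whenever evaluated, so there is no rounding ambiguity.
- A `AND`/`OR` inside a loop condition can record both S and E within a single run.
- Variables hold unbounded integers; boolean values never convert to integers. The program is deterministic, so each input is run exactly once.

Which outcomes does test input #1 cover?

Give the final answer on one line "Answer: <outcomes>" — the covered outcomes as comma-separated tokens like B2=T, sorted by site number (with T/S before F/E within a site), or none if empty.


Running input #1 (h=7), event by event:
  B2->E, B1->T, B2->E, B1->T, B2->E, B1->T, B2->E, B1->F, B3->T, B4->T
  B5->T
as a set, this run covers: B1=T, B1=F, B2=E, B3=T, B4=T, B5=T
Answer: B1=T, B1=F, B2=E, B3=T, B4=T, B5=T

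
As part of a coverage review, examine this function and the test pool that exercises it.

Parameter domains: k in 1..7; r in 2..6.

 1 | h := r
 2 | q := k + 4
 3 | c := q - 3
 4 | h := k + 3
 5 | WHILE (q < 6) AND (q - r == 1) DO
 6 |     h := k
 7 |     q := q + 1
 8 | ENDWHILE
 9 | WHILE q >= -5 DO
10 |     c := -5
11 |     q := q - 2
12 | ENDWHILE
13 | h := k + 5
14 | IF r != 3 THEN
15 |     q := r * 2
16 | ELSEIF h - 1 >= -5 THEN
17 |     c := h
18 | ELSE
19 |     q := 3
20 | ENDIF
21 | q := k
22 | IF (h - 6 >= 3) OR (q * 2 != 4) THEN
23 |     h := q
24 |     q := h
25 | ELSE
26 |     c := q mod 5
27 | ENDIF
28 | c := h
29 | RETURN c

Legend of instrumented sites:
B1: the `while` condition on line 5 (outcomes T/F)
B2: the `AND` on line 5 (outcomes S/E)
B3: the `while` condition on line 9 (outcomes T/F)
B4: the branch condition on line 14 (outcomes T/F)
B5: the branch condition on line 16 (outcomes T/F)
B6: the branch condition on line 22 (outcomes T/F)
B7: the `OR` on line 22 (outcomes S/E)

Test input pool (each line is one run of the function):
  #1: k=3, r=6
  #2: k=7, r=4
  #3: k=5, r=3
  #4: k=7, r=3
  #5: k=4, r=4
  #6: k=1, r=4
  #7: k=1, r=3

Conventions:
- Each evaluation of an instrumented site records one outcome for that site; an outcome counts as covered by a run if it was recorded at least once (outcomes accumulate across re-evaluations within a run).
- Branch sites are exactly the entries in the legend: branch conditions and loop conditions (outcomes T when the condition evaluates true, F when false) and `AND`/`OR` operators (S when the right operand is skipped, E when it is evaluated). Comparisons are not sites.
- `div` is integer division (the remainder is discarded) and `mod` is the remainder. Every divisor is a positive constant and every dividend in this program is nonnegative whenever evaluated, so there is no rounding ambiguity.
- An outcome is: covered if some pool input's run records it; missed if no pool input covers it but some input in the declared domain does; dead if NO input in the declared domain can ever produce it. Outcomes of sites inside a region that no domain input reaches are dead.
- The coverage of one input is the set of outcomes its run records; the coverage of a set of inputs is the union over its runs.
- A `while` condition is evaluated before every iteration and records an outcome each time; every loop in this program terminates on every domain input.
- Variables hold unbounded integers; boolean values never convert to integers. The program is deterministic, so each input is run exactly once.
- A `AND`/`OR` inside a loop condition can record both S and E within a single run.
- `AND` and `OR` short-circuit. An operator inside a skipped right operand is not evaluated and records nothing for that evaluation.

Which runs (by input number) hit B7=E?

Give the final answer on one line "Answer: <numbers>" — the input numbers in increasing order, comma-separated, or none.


input #1 (k=3, r=6): records B7=E
input #2 (k=7, r=4): does not record B7=E
input #3 (k=5, r=3): does not record B7=E
input #4 (k=7, r=3): does not record B7=E
input #5 (k=4, r=4): does not record B7=E
input #6 (k=1, r=4): records B7=E
input #7 (k=1, r=3): records B7=E
Answer: 1, 6, 7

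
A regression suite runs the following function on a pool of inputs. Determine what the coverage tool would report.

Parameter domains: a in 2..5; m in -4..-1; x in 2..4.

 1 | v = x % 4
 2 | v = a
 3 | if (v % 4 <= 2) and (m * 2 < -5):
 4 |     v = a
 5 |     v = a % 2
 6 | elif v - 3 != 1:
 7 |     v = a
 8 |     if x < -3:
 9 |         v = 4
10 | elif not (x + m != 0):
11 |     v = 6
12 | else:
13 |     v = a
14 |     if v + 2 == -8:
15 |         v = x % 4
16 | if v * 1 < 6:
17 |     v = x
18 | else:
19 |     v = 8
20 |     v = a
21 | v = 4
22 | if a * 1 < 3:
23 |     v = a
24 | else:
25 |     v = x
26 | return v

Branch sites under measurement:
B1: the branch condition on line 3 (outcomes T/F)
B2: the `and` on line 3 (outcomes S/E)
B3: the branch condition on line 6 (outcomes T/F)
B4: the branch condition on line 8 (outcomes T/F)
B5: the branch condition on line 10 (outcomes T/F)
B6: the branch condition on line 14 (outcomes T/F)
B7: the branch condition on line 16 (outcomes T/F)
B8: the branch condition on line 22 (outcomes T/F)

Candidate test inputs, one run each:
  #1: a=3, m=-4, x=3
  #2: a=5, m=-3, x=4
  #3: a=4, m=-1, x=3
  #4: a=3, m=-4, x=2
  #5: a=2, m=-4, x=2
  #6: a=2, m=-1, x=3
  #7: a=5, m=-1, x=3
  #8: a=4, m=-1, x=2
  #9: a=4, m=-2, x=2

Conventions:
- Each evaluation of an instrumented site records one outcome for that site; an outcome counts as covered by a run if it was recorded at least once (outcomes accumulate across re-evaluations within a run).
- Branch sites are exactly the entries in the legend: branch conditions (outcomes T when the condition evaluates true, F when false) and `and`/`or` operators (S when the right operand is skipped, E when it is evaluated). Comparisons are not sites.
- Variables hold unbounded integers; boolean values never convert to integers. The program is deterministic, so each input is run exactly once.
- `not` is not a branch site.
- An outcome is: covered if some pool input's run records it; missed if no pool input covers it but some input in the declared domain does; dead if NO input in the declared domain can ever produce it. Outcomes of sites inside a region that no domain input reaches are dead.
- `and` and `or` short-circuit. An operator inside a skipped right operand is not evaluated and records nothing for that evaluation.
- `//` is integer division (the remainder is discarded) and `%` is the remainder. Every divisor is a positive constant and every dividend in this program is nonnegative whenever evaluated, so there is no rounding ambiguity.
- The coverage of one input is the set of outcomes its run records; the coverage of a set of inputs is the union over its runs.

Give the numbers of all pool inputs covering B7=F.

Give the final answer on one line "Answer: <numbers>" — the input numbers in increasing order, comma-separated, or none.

input #1 (a=3, m=-4, x=3): does not record B7=F
input #2 (a=5, m=-3, x=4): does not record B7=F
input #3 (a=4, m=-1, x=3): does not record B7=F
input #4 (a=3, m=-4, x=2): does not record B7=F
input #5 (a=2, m=-4, x=2): does not record B7=F
input #6 (a=2, m=-1, x=3): does not record B7=F
input #7 (a=5, m=-1, x=3): does not record B7=F
input #8 (a=4, m=-1, x=2): does not record B7=F
input #9 (a=4, m=-2, x=2): records B7=F

Answer: 9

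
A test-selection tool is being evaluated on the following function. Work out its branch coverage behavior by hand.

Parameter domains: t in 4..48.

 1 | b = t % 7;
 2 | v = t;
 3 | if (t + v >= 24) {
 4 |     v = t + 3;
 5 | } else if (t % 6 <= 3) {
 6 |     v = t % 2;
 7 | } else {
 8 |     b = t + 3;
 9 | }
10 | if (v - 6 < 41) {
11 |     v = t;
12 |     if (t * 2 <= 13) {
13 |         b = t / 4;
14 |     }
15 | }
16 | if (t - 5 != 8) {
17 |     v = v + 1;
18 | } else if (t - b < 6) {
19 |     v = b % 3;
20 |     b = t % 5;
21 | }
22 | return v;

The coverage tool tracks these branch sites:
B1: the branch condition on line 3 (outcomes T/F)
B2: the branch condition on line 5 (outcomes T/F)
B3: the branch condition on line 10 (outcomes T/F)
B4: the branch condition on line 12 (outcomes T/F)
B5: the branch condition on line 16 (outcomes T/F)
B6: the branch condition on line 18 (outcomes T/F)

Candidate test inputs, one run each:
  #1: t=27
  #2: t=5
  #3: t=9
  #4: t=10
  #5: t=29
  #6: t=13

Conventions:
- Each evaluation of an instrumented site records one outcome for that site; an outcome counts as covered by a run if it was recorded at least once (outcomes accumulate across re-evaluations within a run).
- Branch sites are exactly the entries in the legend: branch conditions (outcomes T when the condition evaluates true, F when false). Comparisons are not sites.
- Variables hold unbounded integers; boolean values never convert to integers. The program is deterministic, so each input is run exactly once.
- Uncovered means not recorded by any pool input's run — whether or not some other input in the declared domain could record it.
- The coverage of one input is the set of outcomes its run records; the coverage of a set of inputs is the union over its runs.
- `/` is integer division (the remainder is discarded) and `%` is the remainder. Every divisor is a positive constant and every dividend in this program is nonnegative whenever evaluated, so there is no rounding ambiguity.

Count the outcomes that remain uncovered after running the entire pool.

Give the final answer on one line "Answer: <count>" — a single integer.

run #1 (t=27) records B1=T, B3=T, B4=F, B5=T
run #2 (t=5) records B1=F, B2=F, B3=T, B4=T, B5=T
run #3 (t=9) records B1=F, B2=T, B3=T, B4=F, B5=T
run #4 (t=10) records B1=F, B2=F, B3=T, B4=F, B5=T
run #5 (t=29) records B1=T, B3=T, B4=F, B5=T
run #6 (t=13) records B1=T, B3=T, B4=F, B5=F, B6=F
union over the pool: B1=T, B1=F, B2=T, B2=F, B3=T, B4=T, B4=F, B5=T, B5=F, B6=F
uncovered (2 of 12): B3=F, B6=T

Answer: 2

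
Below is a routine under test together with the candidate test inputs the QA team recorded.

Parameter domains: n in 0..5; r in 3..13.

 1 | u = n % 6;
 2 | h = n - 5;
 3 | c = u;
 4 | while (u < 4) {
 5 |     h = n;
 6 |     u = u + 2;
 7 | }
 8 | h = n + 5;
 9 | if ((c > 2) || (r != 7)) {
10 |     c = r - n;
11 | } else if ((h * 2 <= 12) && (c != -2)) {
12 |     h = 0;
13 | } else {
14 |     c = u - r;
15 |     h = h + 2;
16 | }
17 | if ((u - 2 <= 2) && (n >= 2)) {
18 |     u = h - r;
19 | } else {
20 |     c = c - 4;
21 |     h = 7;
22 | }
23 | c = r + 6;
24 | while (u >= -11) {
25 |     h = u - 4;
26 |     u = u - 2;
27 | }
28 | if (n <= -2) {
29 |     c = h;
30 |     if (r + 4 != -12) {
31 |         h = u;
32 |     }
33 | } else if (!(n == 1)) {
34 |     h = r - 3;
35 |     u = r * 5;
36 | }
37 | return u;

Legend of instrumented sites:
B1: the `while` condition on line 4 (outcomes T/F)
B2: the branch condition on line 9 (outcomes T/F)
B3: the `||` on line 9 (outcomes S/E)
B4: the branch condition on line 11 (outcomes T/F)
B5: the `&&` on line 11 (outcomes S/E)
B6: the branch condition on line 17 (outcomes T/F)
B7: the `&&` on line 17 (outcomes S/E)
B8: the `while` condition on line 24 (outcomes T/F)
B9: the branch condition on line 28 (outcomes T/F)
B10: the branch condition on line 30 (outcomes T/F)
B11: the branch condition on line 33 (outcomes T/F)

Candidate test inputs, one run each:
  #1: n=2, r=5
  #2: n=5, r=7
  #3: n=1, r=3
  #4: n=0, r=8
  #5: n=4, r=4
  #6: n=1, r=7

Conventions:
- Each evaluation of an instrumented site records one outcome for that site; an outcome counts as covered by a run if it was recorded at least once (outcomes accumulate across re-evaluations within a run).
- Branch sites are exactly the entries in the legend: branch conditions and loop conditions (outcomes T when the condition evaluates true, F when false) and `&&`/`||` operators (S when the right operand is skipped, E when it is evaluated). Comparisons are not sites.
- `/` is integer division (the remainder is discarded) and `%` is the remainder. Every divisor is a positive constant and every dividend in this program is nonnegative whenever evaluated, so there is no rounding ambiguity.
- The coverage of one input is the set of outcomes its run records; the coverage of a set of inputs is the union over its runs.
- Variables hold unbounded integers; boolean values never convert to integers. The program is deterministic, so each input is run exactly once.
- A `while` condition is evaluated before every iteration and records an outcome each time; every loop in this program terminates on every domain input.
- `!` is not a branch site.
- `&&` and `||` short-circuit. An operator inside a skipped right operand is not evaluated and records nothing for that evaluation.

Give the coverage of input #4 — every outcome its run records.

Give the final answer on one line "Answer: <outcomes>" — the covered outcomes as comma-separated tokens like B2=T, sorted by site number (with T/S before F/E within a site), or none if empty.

Running input #4 (n=0, r=8), event by event:
  B1->T, B1->T, B1->F, B3->E, B2->T, B7->E, B6->F, B8->T, B8->T, B8->T
  B8->T, B8->T, B8->T, B8->T, B8->T, B8->F, B9->F, B11->T
deduplicating events, the covered set is: B1=T, B1=F, B2=T, B3=E, B6=F, B7=E, B8=T, B8=F, B9=F, B11=T

Answer: B1=T, B1=F, B2=T, B3=E, B6=F, B7=E, B8=T, B8=F, B9=F, B11=T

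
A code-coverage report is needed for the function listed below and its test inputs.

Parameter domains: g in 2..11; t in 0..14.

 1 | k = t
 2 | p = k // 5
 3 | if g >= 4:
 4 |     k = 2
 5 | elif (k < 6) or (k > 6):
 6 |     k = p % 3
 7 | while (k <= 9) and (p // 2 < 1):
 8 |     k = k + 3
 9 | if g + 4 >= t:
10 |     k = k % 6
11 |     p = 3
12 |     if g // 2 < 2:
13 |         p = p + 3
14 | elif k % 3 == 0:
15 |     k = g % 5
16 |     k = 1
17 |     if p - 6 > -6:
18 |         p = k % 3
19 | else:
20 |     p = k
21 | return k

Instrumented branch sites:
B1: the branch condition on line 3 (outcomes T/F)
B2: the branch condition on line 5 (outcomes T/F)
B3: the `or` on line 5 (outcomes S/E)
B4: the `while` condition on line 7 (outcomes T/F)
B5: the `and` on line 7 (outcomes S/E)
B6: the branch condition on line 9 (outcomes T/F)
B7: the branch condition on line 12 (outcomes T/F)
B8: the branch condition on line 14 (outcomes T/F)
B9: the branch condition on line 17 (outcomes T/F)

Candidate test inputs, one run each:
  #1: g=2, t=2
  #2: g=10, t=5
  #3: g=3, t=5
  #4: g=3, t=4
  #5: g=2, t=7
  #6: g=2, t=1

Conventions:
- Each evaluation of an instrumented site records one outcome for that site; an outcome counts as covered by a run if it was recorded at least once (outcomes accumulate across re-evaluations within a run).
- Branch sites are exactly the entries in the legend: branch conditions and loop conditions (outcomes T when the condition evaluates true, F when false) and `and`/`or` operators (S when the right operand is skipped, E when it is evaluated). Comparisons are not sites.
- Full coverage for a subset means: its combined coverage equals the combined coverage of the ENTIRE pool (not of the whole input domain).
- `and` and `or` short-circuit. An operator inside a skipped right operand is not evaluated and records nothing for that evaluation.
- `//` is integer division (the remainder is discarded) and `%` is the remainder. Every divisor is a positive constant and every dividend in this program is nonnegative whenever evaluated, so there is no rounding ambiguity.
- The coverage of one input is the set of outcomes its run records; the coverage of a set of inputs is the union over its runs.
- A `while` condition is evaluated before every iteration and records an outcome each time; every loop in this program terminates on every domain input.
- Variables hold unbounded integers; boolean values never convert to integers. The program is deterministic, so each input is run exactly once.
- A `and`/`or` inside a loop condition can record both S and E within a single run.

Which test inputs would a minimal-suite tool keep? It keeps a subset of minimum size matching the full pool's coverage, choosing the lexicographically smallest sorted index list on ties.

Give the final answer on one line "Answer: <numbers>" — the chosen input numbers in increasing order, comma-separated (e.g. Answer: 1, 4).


test 1 (g=2, t=2) fires B1->F, B3->S, B2->T, B5->E, B4->T, B5->E, B4->T, B5->E, B4->T, B5->E, B4->T, B5->S, B4->F, B6->T, ...; hits B1=F, B2=T, B3=S, B4=T, B4=F, B5=S, B5=E, B6=T, B7=T
test 2 (g=10, t=5) fires B1->T, B5->E, B4->T, B5->E, B4->T, B5->E, B4->T, B5->S, B4->F, B6->T, B7->F; hits B1=T, B4=T, B4=F, B5=S, B5=E, B6=T, B7=F
test 3 (g=3, t=5) fires B1->F, B3->S, B2->T, B5->E, B4->T, B5->E, B4->T, B5->E, B4->T, B5->S, B4->F, B6->T, B7->T; hits B1=F, B2=T, B3=S, B4=T, B4=F, B5=S, B5=E, B6=T, B7=T
test 4 (g=3, t=4) fires B1->F, B3->S, B2->T, B5->E, B4->T, B5->E, B4->T, B5->E, B4->T, B5->E, B4->T, B5->S, B4->F, B6->T, ...; hits B1=F, B2=T, B3=S, B4=T, B4=F, B5=S, B5=E, B6=T, B7=T
test 5 (g=2, t=7) fires B1->F, B3->E, B2->T, B5->E, B4->T, B5->E, B4->T, B5->E, B4->T, B5->S, B4->F, B6->F, B8->F; hits B1=F, B2=T, B3=E, B4=T, B4=F, B5=S, B5=E, B6=F, B8=F
test 6 (g=2, t=1) fires B1->F, B3->S, B2->T, B5->E, B4->T, B5->E, B4->T, B5->E, B4->T, B5->E, B4->T, B5->S, B4->F, B6->T, ...; hits B1=F, B2=T, B3=S, B4=T, B4=F, B5=S, B5=E, B6=T, B7=T
union over all inputs: B1=T, B1=F, B2=T, B3=S, B3=E, B4=T, B4=F, B5=S, B5=E, B6=T, B6=F, B7=T, B7=F, B8=F (14 outcomes)
no size-1 subset reaches all 14 outcomes (best union: 9/14)
no size-2 subset reaches all 14 outcomes (best union: 12/14)
size 3: inputs {1, 2, 5} cover all 14 outcomes, and no lexicographically smaller subset of this size does
Answer: 1, 2, 5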